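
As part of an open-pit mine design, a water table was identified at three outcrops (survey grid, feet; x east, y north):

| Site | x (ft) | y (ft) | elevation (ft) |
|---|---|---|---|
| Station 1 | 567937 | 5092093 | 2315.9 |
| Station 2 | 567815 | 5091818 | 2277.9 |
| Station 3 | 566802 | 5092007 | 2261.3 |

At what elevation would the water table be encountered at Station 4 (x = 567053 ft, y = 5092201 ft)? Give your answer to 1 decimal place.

2294.5 ft

Two edge vectors: Station 1→Station 2 = (-122, -275, -38), Station 1→Station 3 = (-1135, -86, -54.6).
Normal n = (Station 1→Station 2) × (Station 1→Station 3) = (11747, 36468.8, -301633).
So ∂z/∂x = −n_x/n_z = 0.038944678 and ∂z/∂y = −n_y/n_z = 0.120904543.
Intercept c from Station 1: 2315.9 − 22118.12 − 615657.18 = −635459.40.
At (567053, 5092201): z = 22083.7 + 615670.2 − 635459.40 = 2294.5 ft.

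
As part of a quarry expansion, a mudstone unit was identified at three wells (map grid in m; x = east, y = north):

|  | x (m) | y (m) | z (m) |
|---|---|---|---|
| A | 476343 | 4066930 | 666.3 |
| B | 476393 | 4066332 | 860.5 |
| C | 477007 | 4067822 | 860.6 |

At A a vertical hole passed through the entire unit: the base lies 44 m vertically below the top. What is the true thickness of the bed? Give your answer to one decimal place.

Let the plane be z = a·x + b·y + c.
B−A: 50a − 598b = 194.2;  C−A: 664a + 892b = 194.3.
Solving gives a = 0.65528, b = −0.26996.
|∇z| = √(a²+b²) = 0.70871, so dip δ = arctan(0.70871) = 35.33°.
True thickness = vertical thickness × cos δ = 44 × cos 35.33° = 35.9 m.

35.9 m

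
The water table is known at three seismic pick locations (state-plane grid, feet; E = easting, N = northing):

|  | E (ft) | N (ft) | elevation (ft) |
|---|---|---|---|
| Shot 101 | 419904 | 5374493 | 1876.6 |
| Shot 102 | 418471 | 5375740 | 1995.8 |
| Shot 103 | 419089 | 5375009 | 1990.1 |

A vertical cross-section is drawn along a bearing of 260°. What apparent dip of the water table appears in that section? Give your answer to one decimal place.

18.0°

Two edge vectors: Shot 101→Shot 102 = (-1433, 1247, 119.2), Shot 101→Shot 103 = (-815, 516, 113.5).
Normal n = (Shot 101→Shot 102) × (Shot 101→Shot 103) = (80027.3, 65497.5, 276877).
So ∂z/∂E = −n_x/n_z = −0.28904 and ∂z/∂N = −n_y/n_z = −0.23656.
Unit vector along 260° is (sin 260°, cos 260°) = (-0.9848, -0.1736).
Slope in that direction = a·(-0.9848) + b·(-0.1736) = 0.32572.
Apparent dip = arctan|0.32572| = 18.0° (true dip is 20.5°, so apparent ≤ true as expected).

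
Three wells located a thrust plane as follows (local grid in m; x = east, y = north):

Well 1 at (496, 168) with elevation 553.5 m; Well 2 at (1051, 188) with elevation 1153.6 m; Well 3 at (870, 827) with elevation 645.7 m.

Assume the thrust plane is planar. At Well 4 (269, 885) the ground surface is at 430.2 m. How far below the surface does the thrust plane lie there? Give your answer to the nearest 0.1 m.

Let the plane be z = a·x + b·y + c.
Well 2−Well 1: 555a + 20b = 600.1;  Well 3−Well 1: 374a + 659b = 92.2.
Solving gives a = 1.098689, b = −0.483626.
Then c = 553.5 − a·496 − b·168 = 89.80.
At (269, 885): z_contact = 295.55 − 428.01 + 89.80 = -42.66 m.
Depth below ground = 430.2 − (-42.66) = 472.9 m.

472.9 m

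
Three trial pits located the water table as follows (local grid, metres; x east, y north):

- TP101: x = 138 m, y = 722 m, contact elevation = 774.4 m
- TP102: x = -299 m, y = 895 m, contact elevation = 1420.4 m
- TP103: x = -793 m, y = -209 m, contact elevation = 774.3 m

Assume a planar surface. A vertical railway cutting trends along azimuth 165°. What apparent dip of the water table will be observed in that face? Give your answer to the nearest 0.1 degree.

52.4°

Let the plane be z = a·x + b·y + c.
TP102−TP101: −437a + 173b = 646;  TP103−TP101: −931a − 931b = −0.1.
Solving gives a = −1.05899, b = 1.05909.
Unit vector along 165° is (sin 165°, cos 165°) = (0.2588, -0.9659).
Slope in that direction = a·(0.2588) + b·(-0.9659) = −1.29709.
Apparent dip = arctan|1.29709| = 52.4° (true dip is 56.3°, so apparent ≤ true as expected).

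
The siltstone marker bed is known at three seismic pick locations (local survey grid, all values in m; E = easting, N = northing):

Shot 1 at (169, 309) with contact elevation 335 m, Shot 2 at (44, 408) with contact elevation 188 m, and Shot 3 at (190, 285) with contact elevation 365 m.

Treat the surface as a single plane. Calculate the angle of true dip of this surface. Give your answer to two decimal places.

43.26°

Let the plane be z = a·E + b·N + c.
Shot 2−Shot 1: −125a + 99b = −147;  Shot 3−Shot 1: 21a − 24b = 30.
Solving gives a = 0.60586, b = −0.71987.
Gradient magnitude |∇z| = √(a² + b²) = √(0.36707 + 0.51821) = 0.94089.
True dip = arctan(0.94089) = 43.26°, dipping toward NW (azimuth ≈ 320°).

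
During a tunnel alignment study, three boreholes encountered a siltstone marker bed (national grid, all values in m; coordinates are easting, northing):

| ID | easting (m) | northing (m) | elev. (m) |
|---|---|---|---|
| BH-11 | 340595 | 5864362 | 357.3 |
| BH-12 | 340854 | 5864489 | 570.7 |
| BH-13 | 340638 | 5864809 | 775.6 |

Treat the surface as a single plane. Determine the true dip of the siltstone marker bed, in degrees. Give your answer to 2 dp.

44.34°

Two edge vectors: BH-11→BH-12 = (259, 127, 213.4), BH-11→BH-13 = (43, 447, 418.3).
Normal n = (BH-11→BH-12) × (BH-11→BH-13) = (-42265.7, -99163.5, 110312).
So ∂z/∂easting = −n_x/n_z = 0.38315 and ∂z/∂northing = −n_y/n_z = 0.89894.
Gradient magnitude |∇z| = √(a² + b²) = √(0.14680 + 0.80809) = 0.97718.
True dip = arctan(0.97718) = 44.34°, dipping toward SSW (azimuth ≈ 203°).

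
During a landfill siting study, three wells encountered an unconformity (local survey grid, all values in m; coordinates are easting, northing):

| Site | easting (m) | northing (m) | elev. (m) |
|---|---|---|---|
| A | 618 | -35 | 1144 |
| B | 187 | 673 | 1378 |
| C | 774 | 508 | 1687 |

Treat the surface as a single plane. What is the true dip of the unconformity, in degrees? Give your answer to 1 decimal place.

47.3°

Two edge vectors: A→B = (-431, 708, 234), A→C = (156, 543, 543).
Normal n = (A→B) × (A→C) = (257382, 270537, -344481).
So ∂z/∂easting = −n_x/n_z = 0.74716 and ∂z/∂northing = −n_y/n_z = 0.78535.
Gradient magnitude |∇z| = √(a² + b²) = √(0.55825 + 0.61677) = 1.08398.
True dip = arctan(1.08398) = 47.3°, dipping toward SW (azimuth ≈ 224°).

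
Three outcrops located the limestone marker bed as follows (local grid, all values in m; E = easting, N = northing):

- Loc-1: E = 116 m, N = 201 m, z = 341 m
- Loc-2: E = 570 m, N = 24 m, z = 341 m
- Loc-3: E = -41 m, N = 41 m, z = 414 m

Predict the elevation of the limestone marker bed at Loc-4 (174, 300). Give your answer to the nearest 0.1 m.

Two edge vectors: Loc-1→Loc-2 = (454, -177, 0), Loc-1→Loc-3 = (-157, -160, 73).
Normal n = (Loc-1→Loc-2) × (Loc-1→Loc-3) = (-12921, -33142, -100429).
So ∂z/∂E = −n_x/n_z = −0.12866 and ∂z/∂N = −n_y/n_z = −0.33000.
Intercept c from Loc-1: 341 + 14.92 + 66.33 = 422.26.
At (174, 300): z = −22.4 − 99.0 + 422.26 = 300.9 m.

300.9 m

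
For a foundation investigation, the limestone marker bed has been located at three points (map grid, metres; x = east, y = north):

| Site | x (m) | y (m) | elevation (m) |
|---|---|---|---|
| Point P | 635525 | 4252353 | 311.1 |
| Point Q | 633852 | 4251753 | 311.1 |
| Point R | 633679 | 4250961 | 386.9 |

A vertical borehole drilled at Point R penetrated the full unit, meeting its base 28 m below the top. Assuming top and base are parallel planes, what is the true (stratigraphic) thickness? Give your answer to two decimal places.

27.83 m

Two edge vectors: Point P→Point Q = (-1673, -600, 0), Point P→Point R = (-1846, -1392, 75.8).
Normal n = (Point P→Point Q) × (Point P→Point R) = (-45480, 126813.4, 1221216).
So ∂z/∂x = −n_x/n_z = 0.03724 and ∂z/∂y = −n_y/n_z = −0.10384.
|∇z| = √(a²+b²) = 0.11032, so dip δ = arctan(0.11032) = 6.30°.
True thickness = vertical thickness × cos δ = 28 × cos 6.30° = 27.83 m.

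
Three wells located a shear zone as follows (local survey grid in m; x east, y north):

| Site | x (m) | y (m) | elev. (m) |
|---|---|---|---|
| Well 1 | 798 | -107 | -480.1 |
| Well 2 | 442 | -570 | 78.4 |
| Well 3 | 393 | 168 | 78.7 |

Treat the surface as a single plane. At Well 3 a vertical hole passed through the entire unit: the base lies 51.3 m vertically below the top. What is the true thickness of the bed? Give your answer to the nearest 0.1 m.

29.2 m

Two edge vectors: Well 1→Well 2 = (-356, -463, 558.5), Well 1→Well 3 = (-405, 275, 558.8).
Normal n = (Well 1→Well 2) × (Well 1→Well 3) = (-412311.9, -27259.7, -285415).
So ∂z/∂x = −n_x/n_z = −1.44460 and ∂z/∂y = −n_y/n_z = −0.09551.
|∇z| = √(a²+b²) = 1.44776, so dip δ = arctan(1.44776) = 55.37°.
True thickness = vertical thickness × cos δ = 51.3 × cos 55.37° = 29.2 m.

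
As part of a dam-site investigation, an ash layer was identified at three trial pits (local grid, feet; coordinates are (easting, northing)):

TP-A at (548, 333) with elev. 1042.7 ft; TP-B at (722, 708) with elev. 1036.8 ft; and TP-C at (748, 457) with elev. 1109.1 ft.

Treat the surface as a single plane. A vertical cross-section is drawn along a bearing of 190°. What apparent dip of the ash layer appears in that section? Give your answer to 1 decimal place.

Let the plane be z = a·E + b·N + c.
TP-B−TP-A: 174a + 375b = −5.9;  TP-C−TP-A: 200a + 124b = 66.4.
Solving gives a = 0.47978, b = −0.23835.
Unit vector along 190° is (sin 190°, cos 190°) = (-0.1736, -0.9848).
Slope in that direction = a·(-0.1736) + b·(-0.9848) = 0.15142.
Apparent dip = arctan|0.15142| = 8.6° (true dip is 28.2°, so apparent ≤ true as expected).

8.6°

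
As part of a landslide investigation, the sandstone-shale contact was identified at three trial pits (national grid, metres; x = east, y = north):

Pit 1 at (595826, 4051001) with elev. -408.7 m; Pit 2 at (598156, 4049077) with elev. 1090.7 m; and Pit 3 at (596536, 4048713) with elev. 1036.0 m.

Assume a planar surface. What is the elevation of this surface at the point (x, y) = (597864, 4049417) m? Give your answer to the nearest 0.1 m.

Two edge vectors: Pit 1→Pit 2 = (2330, -1924, 1499.4), Pit 1→Pit 3 = (710, -2288, 1444.7).
Normal n = (Pit 1→Pit 2) × (Pit 1→Pit 3) = (651024.4, -2301577, -3965000).
So ∂z/∂x = −n_x/n_z = 0.164192787 and ∂z/∂y = −n_y/n_z = −0.580473392.
Intercept c from Pit 1: -408.7 − 97830.33 + 2351498.29 = 2253259.26.
At (597864, 4049417): z = 98165.0 − 2350578.8 + 2253259.26 = 845.4 m.

845.4 m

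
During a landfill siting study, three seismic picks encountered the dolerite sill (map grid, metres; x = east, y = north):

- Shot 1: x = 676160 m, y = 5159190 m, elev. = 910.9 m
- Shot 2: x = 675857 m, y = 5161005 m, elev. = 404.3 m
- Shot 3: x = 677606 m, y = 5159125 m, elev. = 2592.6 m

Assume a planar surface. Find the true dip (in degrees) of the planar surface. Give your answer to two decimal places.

Two edge vectors: Shot 1→Shot 2 = (-303, 1815, -506.6), Shot 1→Shot 3 = (1446, -65, 1681.7).
Normal n = (Shot 1→Shot 2) × (Shot 1→Shot 3) = (3019356.5, -222988.5, -2604795).
So ∂z/∂x = −n_x/n_z = 1.15915 and ∂z/∂y = −n_y/n_z = −0.08561.
Gradient magnitude |∇z| = √(a² + b²) = √(1.34364 + 0.00733) = 1.16231.
True dip = arctan(1.16231) = 49.29°, dipping toward W (azimuth ≈ 274°).

49.29°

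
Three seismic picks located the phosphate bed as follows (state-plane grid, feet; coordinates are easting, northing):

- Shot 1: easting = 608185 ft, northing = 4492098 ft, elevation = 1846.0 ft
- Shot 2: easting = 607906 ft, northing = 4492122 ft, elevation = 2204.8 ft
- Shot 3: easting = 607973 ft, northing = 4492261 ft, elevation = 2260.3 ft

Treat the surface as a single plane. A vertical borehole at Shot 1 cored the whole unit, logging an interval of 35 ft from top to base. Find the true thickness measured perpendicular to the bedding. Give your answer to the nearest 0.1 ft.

19.0 ft

Let the plane be z = a·easting + b·northing + c.
Shot 2−Shot 1: −279a + 24b = 358.8;  Shot 3−Shot 1: −212a + 163b = 414.3.
Solving gives a = −1.20184, b = 0.97859.
|∇z| = √(a²+b²) = 1.54986, so dip δ = arctan(1.54986) = 57.17°.
True thickness = vertical thickness × cos δ = 35 × cos 57.17° = 19.0 ft.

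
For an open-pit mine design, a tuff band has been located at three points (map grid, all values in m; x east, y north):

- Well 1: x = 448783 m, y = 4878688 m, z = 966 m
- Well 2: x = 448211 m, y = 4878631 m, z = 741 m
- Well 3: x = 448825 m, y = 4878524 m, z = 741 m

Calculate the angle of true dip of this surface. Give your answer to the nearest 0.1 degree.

55.5°

Two edge vectors: Well 1→Well 2 = (-572, -57, -225), Well 1→Well 3 = (42, -164, -225).
Normal n = (Well 1→Well 2) × (Well 1→Well 3) = (-24075, -138150, 96202).
So ∂z/∂x = −n_x/n_z = 0.25025 and ∂z/∂y = −n_y/n_z = 1.43604.
Gradient magnitude |∇z| = √(a² + b²) = √(0.06263 + 2.06221) = 1.45768.
True dip = arctan(1.45768) = 55.5°, dipping toward S (azimuth ≈ 190°).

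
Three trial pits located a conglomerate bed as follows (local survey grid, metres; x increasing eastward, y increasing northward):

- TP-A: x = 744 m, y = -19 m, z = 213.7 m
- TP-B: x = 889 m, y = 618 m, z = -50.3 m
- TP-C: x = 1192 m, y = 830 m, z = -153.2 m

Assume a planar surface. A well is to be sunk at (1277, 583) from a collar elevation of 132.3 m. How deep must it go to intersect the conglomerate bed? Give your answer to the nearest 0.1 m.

Two edge vectors: TP-A→TP-B = (145, 637, -264), TP-A→TP-C = (448, 849, -366.9).
Normal n = (TP-A→TP-B) × (TP-A→TP-C) = (-9579.3, -65071.5, -162271).
So ∂z/∂x = −n_x/n_z = −0.059033 and ∂z/∂y = −n_y/n_z = −0.401005.
Intercept c from TP-A: 213.7 + 43.92 − 7.62 = 250.00.
At (1277, 583): z_contact = −75.38 − 233.79 + 250.00 = -59.17 m.
Depth below ground = 132.3 − (-59.17) = 191.5 m.

191.5 m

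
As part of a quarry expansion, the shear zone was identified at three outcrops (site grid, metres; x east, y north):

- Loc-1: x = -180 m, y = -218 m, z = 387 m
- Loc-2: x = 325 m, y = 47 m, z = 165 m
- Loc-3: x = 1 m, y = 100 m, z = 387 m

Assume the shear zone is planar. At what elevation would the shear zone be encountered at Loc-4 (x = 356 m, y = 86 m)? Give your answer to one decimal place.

Two edge vectors: Loc-1→Loc-2 = (505, 265, -222), Loc-1→Loc-3 = (181, 318, 0).
Normal n = (Loc-1→Loc-2) × (Loc-1→Loc-3) = (70596, -40182, 112625).
So ∂z/∂x = −n_x/n_z = −0.62682 and ∂z/∂y = −n_y/n_z = 0.35678.
Intercept c from Loc-1: 387 − 112.83 + 77.78 = 351.95.
At (356, 86): z = −223.1 + 30.7 + 351.95 = 159.5 m.

159.5 m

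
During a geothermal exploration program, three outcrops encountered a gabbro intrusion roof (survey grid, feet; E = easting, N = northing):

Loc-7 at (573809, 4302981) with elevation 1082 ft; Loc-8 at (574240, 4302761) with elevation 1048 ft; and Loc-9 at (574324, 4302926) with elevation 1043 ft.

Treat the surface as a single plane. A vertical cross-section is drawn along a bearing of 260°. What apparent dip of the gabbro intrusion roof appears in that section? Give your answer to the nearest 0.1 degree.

4.1°

Two edge vectors: Loc-7→Loc-8 = (431, -220, -34), Loc-7→Loc-9 = (515, -55, -39).
Normal n = (Loc-7→Loc-8) × (Loc-7→Loc-9) = (6710, -701, 89595).
So ∂z/∂E = −n_x/n_z = −0.07489 and ∂z/∂N = −n_y/n_z = 0.00782.
Unit vector along 260° is (sin 260°, cos 260°) = (-0.9848, -0.1736).
Slope in that direction = a·(-0.9848) + b·(-0.1736) = 0.07240.
Apparent dip = arctan|0.07240| = 4.1° (true dip is 4.3°, so apparent ≤ true as expected).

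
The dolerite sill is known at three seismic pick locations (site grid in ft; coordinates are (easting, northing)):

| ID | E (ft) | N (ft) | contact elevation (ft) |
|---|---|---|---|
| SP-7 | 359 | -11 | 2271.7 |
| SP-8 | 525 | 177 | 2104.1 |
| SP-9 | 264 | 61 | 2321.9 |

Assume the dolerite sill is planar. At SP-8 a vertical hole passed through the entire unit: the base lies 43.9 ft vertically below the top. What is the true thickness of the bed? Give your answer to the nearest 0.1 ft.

34.9 ft

Two edge vectors: SP-7→SP-8 = (166, 188, -167.6), SP-7→SP-9 = (-95, 72, 50.2).
Normal n = (SP-7→SP-8) × (SP-7→SP-9) = (21504.8, 7588.8, 29812).
So ∂z/∂E = −n_x/n_z = −0.72135 and ∂z/∂N = −n_y/n_z = −0.25456.
|∇z| = √(a²+b²) = 0.76494, so dip δ = arctan(0.76494) = 37.41°.
True thickness = vertical thickness × cos δ = 43.9 × cos 37.41° = 34.9 ft.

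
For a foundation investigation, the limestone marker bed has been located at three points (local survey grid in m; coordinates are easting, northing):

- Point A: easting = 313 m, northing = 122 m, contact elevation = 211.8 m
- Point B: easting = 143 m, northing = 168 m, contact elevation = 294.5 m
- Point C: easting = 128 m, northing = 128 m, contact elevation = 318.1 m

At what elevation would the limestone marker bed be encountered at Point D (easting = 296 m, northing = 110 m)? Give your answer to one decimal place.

Let the plane be z = a·easting + b·northing + c.
Point B−Point A: −170a + 46b = 82.7;  Point C−Point A: −185a + 6b = 106.3.
Solving gives a = −0.58660, b = −0.37003.
Then c = 211.8 − a·313 − b·122 = 440.55.
At (296, 110): z = −173.6 − 40.7 + 440.55 = 226.2 m.

226.2 m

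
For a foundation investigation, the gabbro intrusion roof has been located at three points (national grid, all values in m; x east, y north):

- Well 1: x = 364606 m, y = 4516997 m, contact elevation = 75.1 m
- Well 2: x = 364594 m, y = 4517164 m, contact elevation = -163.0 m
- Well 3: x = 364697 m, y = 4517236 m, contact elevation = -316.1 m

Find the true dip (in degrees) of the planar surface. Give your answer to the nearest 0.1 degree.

56.9°

Let the plane be z = a·x + b·y + c.
Well 2−Well 1: −12a + 167b = −238.1;  Well 3−Well 1: 91a + 239b = −391.2.
Solving gives a = −0.46634, b = −1.45926.
Gradient magnitude |∇z| = √(a² + b²) = √(0.21748 + 2.12943) = 1.53196.
True dip = arctan(1.53196) = 56.9°, dipping toward NNE (azimuth ≈ 018°).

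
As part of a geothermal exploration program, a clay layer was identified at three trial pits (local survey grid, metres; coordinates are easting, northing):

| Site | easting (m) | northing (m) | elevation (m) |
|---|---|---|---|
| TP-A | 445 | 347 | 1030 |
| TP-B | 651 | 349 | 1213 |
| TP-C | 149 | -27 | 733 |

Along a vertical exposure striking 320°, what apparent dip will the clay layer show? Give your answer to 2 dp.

26.57°

Let the plane be z = a·easting + b·northing + c.
TP-B−TP-A: 206a + 2b = 183;  TP-C−TP-A: −296a − 374b = −297.
Solving gives a = 0.88746, b = 0.09174.
Unit vector along 320° is (sin 320°, cos 320°) = (-0.6428, 0.7660).
Slope in that direction = a·(-0.6428) + b·(0.7660) = −0.50017.
Apparent dip = arctan|0.50017| = 26.57° (true dip is 41.7°, so apparent ≤ true as expected).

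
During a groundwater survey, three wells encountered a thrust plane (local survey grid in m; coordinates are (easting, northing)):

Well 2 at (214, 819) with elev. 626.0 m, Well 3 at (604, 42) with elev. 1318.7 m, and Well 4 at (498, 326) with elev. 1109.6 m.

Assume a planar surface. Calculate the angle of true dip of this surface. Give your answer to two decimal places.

Let the plane be z = a·E + b·N + c.
Well 3−Well 2: 390a − 777b = 692.7;  Well 4−Well 2: 284a − 493b = 483.6.
Solving gives a = 1.20629, b = −0.28603.
Gradient magnitude |∇z| = √(a² + b²) = √(1.45513 + 0.08182) = 1.23973.
True dip = arctan(1.23973) = 51.11°, dipping toward WNW (azimuth ≈ 283°).

51.11°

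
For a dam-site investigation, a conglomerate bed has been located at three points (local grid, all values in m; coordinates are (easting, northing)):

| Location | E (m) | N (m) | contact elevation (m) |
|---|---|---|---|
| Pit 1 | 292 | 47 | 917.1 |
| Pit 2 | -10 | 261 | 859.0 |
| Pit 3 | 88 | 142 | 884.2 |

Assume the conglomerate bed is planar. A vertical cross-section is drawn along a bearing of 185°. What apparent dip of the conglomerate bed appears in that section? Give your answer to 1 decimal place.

6.8°

Let the plane be z = a·E + b·N + c.
Pit 2−Pit 1: −302a + 214b = −58.1;  Pit 3−Pit 1: −204a + 95b = −32.9.
Solving gives a = 0.10164, b = −0.12806.
Unit vector along 185° is (sin 185°, cos 185°) = (-0.0872, -0.9962).
Slope in that direction = a·(-0.0872) + b·(-0.9962) = 0.11872.
Apparent dip = arctan|0.11872| = 6.8° (true dip is 9.3°, so apparent ≤ true as expected).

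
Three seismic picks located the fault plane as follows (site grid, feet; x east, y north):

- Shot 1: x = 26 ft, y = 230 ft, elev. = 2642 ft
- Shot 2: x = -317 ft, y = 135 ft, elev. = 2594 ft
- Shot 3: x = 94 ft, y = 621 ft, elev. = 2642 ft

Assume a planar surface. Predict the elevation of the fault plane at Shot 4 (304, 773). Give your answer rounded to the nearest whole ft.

2669 ft

Two edge vectors: Shot 1→Shot 2 = (-343, -95, -48), Shot 1→Shot 3 = (68, 391, 0).
Normal n = (Shot 1→Shot 2) × (Shot 1→Shot 3) = (18768, -3264, -127653).
So ∂z/∂x = −n_x/n_z = 0.14702 and ∂z/∂y = −n_y/n_z = −0.02557.
Intercept c from Shot 1: 2642 − 3.82 + 5.88 = 2644.06.
At (304, 773): z = 44.7 − 19.8 + 2644.06 = 2669.0 ft.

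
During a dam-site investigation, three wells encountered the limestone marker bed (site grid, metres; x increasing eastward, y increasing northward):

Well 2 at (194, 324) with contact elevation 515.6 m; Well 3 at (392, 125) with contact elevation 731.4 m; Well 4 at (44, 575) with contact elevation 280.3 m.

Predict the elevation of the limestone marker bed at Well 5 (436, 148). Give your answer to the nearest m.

Let the plane be z = a·x + b·y + c.
Well 3−Well 2: 198a − 199b = 215.8;  Well 4−Well 2: −150a + 251b = −235.3.
Solving gives a = 0.36987, b = −0.71641.
Then c = 515.6 − a·194 − b·324 = 675.96.
At (436, 148): z = 161.3 − 106.0 + 675.96 = 731.2 m.

731 m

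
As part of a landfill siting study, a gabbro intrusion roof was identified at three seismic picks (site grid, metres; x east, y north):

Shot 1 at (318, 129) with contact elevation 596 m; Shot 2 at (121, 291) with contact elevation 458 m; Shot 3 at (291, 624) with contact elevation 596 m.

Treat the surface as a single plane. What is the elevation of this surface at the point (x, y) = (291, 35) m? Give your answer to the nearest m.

572 m

Let the plane be z = a·x + b·y + c.
Shot 2−Shot 1: −197a + 162b = −138;  Shot 3−Shot 1: −27a + 495b = 0.
Solving gives a = 0.73340, b = 0.04000.
Then c = 596 − a·318 − b·129 = 357.62.
At (291, 35): z = 213.4 + 1.4 + 357.62 = 572.4 m.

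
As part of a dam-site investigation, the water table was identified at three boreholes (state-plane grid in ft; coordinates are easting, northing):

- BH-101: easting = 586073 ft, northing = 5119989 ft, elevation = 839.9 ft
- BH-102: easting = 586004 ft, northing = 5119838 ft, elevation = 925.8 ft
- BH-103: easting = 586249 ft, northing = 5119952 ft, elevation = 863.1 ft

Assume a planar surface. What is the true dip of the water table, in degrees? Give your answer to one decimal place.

Two edge vectors: BH-101→BH-102 = (-69, -151, 85.9), BH-101→BH-103 = (176, -37, 23.2).
Normal n = (BH-101→BH-102) × (BH-101→BH-103) = (-324.9, 16719.2, 29129).
So ∂z/∂easting = −n_x/n_z = 0.01115 and ∂z/∂northing = −n_y/n_z = −0.57397.
Gradient magnitude |∇z| = √(a² + b²) = √(0.00012 + 0.32944) = 0.57408.
True dip = arctan(0.57408) = 29.9°, dipping toward N (azimuth ≈ 359°).

29.9°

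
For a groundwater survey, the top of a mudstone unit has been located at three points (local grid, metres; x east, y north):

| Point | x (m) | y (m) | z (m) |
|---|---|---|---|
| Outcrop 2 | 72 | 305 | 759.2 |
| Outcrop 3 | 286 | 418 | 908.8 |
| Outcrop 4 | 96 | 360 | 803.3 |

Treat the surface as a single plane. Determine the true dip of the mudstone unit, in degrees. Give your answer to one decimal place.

36.4°

Let the plane be z = a·x + b·y + c.
Outcrop 3−Outcrop 2: 214a + 113b = 149.6;  Outcrop 4−Outcrop 2: 24a + 55b = 44.1.
Solving gives a = 0.35821, b = 0.64551.
Gradient magnitude |∇z| = √(a² + b²) = √(0.12832 + 0.41668) = 0.73824.
True dip = arctan(0.73824) = 36.4°, dipping toward SSW (azimuth ≈ 209°).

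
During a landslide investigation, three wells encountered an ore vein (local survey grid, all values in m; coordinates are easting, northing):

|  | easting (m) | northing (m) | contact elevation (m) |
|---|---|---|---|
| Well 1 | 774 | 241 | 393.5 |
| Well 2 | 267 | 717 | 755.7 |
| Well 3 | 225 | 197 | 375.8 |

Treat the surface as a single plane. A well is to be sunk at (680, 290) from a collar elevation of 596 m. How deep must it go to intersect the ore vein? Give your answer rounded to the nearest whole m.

Two edge vectors: Well 1→Well 2 = (-507, 476, 362.2), Well 1→Well 3 = (-549, -44, -17.7).
Normal n = (Well 1→Well 2) × (Well 1→Well 3) = (7511.6, -207821.7, 283632).
So ∂z/∂easting = −n_x/n_z = −0.02648 and ∂z/∂northing = −n_y/n_z = 0.73272.
Intercept c from Well 1: 393.5 + 20.50 − 176.58 = 237.41.
At (680, 290): z_contact = −18.0 + 212.5 + 237.41 = 431.9 m.
Depth below ground = 596 − 431.9 = 164 m.

164 m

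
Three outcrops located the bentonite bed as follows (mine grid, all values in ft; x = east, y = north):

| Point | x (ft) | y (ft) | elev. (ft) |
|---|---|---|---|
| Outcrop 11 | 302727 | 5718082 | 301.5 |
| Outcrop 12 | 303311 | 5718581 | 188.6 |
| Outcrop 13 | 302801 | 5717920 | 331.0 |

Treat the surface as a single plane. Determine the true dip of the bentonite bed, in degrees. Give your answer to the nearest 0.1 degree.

11.1°

Two edge vectors: Outcrop 11→Outcrop 12 = (584, 499, -112.9), Outcrop 11→Outcrop 13 = (74, -162, 29.5).
Normal n = (Outcrop 11→Outcrop 12) × (Outcrop 11→Outcrop 13) = (-3569.3, -25582.6, -131534).
So ∂z/∂x = −n_x/n_z = −0.02714 and ∂z/∂y = −n_y/n_z = −0.19449.
Gradient magnitude |∇z| = √(a² + b²) = √(0.00074 + 0.03783) = 0.19638.
True dip = arctan(0.19638) = 11.1°, dipping toward N (azimuth ≈ 008°).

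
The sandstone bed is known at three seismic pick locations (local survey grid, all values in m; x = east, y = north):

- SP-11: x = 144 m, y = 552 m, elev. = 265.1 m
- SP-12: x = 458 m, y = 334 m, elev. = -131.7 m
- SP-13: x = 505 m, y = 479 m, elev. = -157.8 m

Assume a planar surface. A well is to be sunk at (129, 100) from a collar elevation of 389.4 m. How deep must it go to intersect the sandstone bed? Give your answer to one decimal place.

Let the plane be z = a·x + b·y + c.
SP-12−SP-11: 314a − 218b = −396.8;  SP-13−SP-11: 361a − 73b = −422.9.
Solving gives a = −1.13357, b = 0.18743.
Then c = 265.1 − a·144 − b·552 = 324.87.
At (129, 100): z_contact = −146.23 + 18.74 + 324.87 = 197.38 m.
Depth below ground = 389.4 − 197.38 = 192.0 m.

192.0 m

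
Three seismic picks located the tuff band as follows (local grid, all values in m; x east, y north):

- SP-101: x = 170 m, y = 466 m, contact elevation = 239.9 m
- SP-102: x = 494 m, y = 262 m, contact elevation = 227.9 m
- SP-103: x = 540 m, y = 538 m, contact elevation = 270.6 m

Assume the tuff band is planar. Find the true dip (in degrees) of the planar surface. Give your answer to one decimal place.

8.8°

Two edge vectors: SP-101→SP-102 = (324, -204, -12), SP-101→SP-103 = (370, 72, 30.7).
Normal n = (SP-101→SP-102) × (SP-101→SP-103) = (-5398.8, -14386.8, 98808).
So ∂z/∂x = −n_x/n_z = 0.05464 and ∂z/∂y = −n_y/n_z = 0.14560.
Gradient magnitude |∇z| = √(a² + b²) = √(0.00299 + 0.02120) = 0.15552.
True dip = arctan(0.15552) = 8.8°, dipping toward SSW (azimuth ≈ 201°).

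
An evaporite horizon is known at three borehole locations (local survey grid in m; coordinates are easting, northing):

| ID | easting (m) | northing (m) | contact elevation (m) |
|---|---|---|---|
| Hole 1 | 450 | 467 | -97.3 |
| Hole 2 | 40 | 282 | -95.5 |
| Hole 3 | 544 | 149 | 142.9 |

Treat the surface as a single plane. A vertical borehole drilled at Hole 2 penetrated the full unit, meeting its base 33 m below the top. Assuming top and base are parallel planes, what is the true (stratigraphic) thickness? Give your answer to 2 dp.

26.65 m

Two edge vectors: Hole 1→Hole 2 = (-410, -185, 1.8), Hole 1→Hole 3 = (94, -318, 240.2).
Normal n = (Hole 1→Hole 2) × (Hole 1→Hole 3) = (-43864.6, 98651.2, 147770).
So ∂z/∂easting = −n_x/n_z = 0.29684 and ∂z/∂northing = −n_y/n_z = −0.66760.
|∇z| = √(a²+b²) = 0.73062, so dip δ = arctan(0.73062) = 36.15°.
True thickness = vertical thickness × cos δ = 33 × cos 36.15° = 26.65 m.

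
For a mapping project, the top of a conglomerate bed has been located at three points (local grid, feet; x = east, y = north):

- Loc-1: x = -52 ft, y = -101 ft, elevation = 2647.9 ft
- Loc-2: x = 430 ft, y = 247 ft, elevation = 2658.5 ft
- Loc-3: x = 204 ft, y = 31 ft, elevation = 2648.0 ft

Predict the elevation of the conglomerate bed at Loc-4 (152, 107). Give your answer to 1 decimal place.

2658.7 ft

Two edge vectors: Loc-1→Loc-2 = (482, 348, 10.6), Loc-1→Loc-3 = (256, 132, 0.1).
Normal n = (Loc-1→Loc-2) × (Loc-1→Loc-3) = (-1364.4, 2665.4, -25464).
So ∂z/∂x = −n_x/n_z = −0.05358 and ∂z/∂y = −n_y/n_z = 0.10467.
Intercept c from Loc-1: 2647.9 − 2.79 + 10.57 = 2655.69.
At (152, 107): z = −8.1 + 11.2 + 2655.69 = 2658.7 ft.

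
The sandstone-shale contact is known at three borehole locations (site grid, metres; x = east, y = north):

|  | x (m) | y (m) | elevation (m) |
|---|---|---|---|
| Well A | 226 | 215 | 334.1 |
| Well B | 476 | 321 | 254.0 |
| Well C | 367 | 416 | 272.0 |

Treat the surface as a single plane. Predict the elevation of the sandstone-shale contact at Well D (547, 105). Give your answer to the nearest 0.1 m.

260.7 m

Two edge vectors: Well A→Well B = (250, 106, -80.1), Well A→Well C = (141, 201, -62.1).
Normal n = (Well A→Well B) × (Well A→Well C) = (9517.5, 4230.9, 35304).
So ∂z/∂x = −n_x/n_z = −0.26959 and ∂z/∂y = −n_y/n_z = −0.11984.
Intercept c from Well A: 334.1 + 60.93 + 25.77 = 420.79.
At (547, 105): z = −147.5 − 12.6 + 420.79 = 260.7 m.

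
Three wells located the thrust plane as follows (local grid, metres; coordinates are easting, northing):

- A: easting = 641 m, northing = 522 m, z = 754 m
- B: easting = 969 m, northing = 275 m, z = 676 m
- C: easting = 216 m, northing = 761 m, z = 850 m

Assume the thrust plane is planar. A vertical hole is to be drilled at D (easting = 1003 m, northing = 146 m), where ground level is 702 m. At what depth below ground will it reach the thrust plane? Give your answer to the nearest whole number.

Two edge vectors: A→B = (328, -247, -78), A→C = (-425, 239, 96).
Normal n = (A→B) × (A→C) = (-5070, 1662, -26583).
So ∂z/∂easting = −n_x/n_z = −0.19072 and ∂z/∂northing = −n_y/n_z = 0.06252.
Intercept c from A: 754 + 122.25 − 32.64 = 843.62.
At (1003, 146): z_contact = −191.3 + 9.1 + 843.62 = 661.5 m.
Depth below ground = 702 − 661.5 = 41 m.

41 m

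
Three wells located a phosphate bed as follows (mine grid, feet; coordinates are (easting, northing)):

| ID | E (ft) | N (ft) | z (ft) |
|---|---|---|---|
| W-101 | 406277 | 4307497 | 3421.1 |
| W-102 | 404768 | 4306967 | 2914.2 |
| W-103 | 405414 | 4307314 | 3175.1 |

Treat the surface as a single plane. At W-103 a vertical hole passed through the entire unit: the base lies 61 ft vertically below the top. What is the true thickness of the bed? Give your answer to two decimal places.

Let the plane be z = a·E + b·N + c.
W-102−W-101: −1509a − 530b = −506.9;  W-103−W-101: −863a − 183b = −246.
Solving gives a = 0.20755, b = 0.36548.
|∇z| = √(a²+b²) = 0.42030, so dip δ = arctan(0.42030) = 22.80°.
True thickness = vertical thickness × cos δ = 61 × cos 22.80° = 56.23 ft.

56.23 ft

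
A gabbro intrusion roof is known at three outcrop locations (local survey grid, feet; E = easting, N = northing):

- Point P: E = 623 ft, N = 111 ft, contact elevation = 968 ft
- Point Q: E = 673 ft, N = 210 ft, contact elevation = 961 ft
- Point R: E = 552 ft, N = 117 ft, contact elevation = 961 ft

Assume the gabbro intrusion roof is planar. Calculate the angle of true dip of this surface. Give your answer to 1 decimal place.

Let the plane be z = a·E + b·N + c.
Point Q−Point P: 50a + 99b = −7;  Point R−Point P: −71a + 6b = −7.
Solving gives a = 0.08883, b = −0.11557.
Gradient magnitude |∇z| = √(a² + b²) = √(0.00789 + 0.01336) = 0.14576.
True dip = arctan(0.14576) = 8.3°, dipping toward NW (azimuth ≈ 322°).

8.3°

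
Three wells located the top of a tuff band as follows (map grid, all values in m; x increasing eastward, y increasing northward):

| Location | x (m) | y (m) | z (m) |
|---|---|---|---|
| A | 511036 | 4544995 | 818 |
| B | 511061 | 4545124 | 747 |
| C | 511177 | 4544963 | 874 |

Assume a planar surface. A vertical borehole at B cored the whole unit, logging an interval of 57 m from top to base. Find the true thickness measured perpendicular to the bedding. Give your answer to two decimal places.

Two edge vectors: A→B = (25, 129, -71), A→C = (141, -32, 56).
Normal n = (A→B) × (A→C) = (4952, -11411, -18989).
So ∂z/∂x = −n_x/n_z = 0.26078 and ∂z/∂y = −n_y/n_z = −0.60093.
|∇z| = √(a²+b²) = 0.65507, so dip δ = arctan(0.65507) = 33.23°.
True thickness = vertical thickness × cos δ = 57 × cos 33.23° = 47.68 m.

47.68 m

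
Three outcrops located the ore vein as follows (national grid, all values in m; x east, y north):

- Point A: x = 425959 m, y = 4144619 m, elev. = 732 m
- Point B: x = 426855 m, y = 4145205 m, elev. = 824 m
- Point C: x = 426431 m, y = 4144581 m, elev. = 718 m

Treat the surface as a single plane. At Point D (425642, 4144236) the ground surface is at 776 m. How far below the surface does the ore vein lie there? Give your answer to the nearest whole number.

108 m

Two edge vectors: Point A→Point B = (896, 586, 92), Point A→Point C = (472, -38, -14).
Normal n = (Point A→Point B) × (Point A→Point C) = (-4708, 55968, -310640).
So ∂z/∂x = −n_x/n_z = −0.01515581 and ∂z/∂y = −n_y/n_z = 0.18016997.
Intercept c from Point A: 732 + 6455.75 − 746735.89 = −739548.14.
At (425642, 4144236): z_contact = −6450.9 + 746666.9 − 739548.14 = 667.8 m.
Depth below ground = 776 − 667.8 = 108 m.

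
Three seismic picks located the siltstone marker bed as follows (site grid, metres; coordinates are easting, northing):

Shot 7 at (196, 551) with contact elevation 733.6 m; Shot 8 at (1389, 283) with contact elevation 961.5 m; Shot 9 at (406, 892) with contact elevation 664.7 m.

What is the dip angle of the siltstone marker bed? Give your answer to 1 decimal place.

Let the plane be z = a·easting + b·northing + c.
Shot 8−Shot 7: 1193a − 268b = 227.9;  Shot 9−Shot 7: 210a + 341b = −68.9.
Solving gives a = 0.12794, b = −0.28084.
Gradient magnitude |∇z| = √(a² + b²) = √(0.01637 + 0.07887) = 0.30861.
True dip = arctan(0.30861) = 17.2°, dipping toward NNW (azimuth ≈ 336°).

17.2°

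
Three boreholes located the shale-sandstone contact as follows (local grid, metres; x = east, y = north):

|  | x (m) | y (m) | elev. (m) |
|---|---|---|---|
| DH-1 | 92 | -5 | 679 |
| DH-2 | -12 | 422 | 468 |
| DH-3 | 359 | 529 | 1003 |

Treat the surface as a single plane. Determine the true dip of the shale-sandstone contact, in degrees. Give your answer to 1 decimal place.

Two edge vectors: DH-1→DH-2 = (-104, 427, -211), DH-1→DH-3 = (267, 534, 324).
Normal n = (DH-1→DH-2) × (DH-1→DH-3) = (251022, -22641, -169545).
So ∂z/∂x = −n_x/n_z = 1.48056 and ∂z/∂y = −n_y/n_z = −0.13354.
Gradient magnitude |∇z| = √(a² + b²) = √(2.19207 + 0.01783) = 1.48657.
True dip = arctan(1.48657) = 56.1°, dipping toward W (azimuth ≈ 275°).

56.1°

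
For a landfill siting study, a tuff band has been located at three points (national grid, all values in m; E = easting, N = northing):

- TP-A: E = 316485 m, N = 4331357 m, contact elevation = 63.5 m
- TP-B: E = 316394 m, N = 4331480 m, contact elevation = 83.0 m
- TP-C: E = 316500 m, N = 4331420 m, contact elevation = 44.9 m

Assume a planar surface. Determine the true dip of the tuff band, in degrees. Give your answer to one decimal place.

Two edge vectors: TP-A→TP-B = (-91, 123, 19.5), TP-A→TP-C = (15, 63, -18.6).
Normal n = (TP-A→TP-B) × (TP-A→TP-C) = (-3516.3, -1400.1, -7578).
So ∂z/∂E = −n_x/n_z = −0.46401 and ∂z/∂N = −n_y/n_z = −0.18476.
Gradient magnitude |∇z| = √(a² + b²) = √(0.21531 + 0.03414) = 0.49944.
True dip = arctan(0.49944) = 26.5°, dipping toward ENE (azimuth ≈ 068°).

26.5°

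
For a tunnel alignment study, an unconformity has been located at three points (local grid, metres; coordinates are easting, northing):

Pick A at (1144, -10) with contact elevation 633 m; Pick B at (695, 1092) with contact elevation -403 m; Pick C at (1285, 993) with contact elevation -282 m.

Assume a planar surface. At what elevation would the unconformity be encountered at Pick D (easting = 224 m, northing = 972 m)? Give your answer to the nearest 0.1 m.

Two edge vectors: Pick A→Pick B = (-449, 1102, -1036), Pick A→Pick C = (141, 1003, -915).
Normal n = (Pick A→Pick B) × (Pick A→Pick C) = (30778, -556911, -605729).
So ∂z/∂easting = −n_x/n_z = 0.050812 and ∂z/∂northing = −n_y/n_z = −0.919406.
Intercept c from Pick A: 633 − 58.13 − 9.19 = 565.68.
At (224, 972): z = 11.4 − 893.7 + 565.68 = -316.6 m.

-316.6 m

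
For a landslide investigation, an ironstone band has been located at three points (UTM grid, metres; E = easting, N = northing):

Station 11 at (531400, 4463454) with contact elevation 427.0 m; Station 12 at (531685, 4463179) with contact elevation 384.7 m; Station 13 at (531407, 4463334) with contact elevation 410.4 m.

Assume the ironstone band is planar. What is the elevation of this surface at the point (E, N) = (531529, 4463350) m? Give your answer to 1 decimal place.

Two edge vectors: Station 11→Station 12 = (285, -275, -42.3), Station 11→Station 13 = (7, -120, -16.6).
Normal n = (Station 11→Station 12) × (Station 11→Station 13) = (-511, 4434.9, -32275).
So ∂z/∂E = −n_x/n_z = −0.015832688 and ∂z/∂N = −n_y/n_z = 0.137409760.
Intercept c from Station 11: 427 + 8413.49 − 613322.14 = −604481.65.
At (531529, 4463350): z = −8415.5 + 613307.9 − 604481.65 = 410.7 m.

410.7 m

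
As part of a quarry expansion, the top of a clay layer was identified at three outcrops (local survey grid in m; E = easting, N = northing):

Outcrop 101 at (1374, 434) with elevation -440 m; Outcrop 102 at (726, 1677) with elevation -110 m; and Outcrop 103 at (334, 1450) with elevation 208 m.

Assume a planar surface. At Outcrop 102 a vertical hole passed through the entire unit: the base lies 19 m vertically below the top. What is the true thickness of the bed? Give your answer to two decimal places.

Two edge vectors: Outcrop 101→Outcrop 102 = (-648, 1243, 330), Outcrop 101→Outcrop 103 = (-1040, 1016, 648).
Normal n = (Outcrop 101→Outcrop 102) × (Outcrop 101→Outcrop 103) = (470184, 76704, 634352).
So ∂z/∂E = −n_x/n_z = −0.74120 and ∂z/∂N = −n_y/n_z = −0.12092.
|∇z| = √(a²+b²) = 0.75100, so dip δ = arctan(0.75100) = 36.91°.
True thickness = vertical thickness × cos δ = 19 × cos 36.91° = 15.19 m.

15.19 m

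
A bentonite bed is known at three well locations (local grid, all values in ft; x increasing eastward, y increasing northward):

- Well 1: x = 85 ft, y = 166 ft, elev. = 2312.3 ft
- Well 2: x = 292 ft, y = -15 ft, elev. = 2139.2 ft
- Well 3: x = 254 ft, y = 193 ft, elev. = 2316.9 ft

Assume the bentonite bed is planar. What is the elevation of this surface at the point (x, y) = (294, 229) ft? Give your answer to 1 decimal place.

Two edge vectors: Well 1→Well 2 = (207, -181, -173.1), Well 1→Well 3 = (169, 27, 4.6).
Normal n = (Well 1→Well 2) × (Well 1→Well 3) = (3841.1, -30206.1, 36178).
So ∂z/∂x = −n_x/n_z = −0.10617 and ∂z/∂y = −n_y/n_z = 0.83493.
Intercept c from Well 1: 2312.3 + 9.02 − 138.60 = 2182.73.
At (294, 229): z = −31.2 + 191.2 + 2182.73 = 2342.7 ft.

2342.7 ft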